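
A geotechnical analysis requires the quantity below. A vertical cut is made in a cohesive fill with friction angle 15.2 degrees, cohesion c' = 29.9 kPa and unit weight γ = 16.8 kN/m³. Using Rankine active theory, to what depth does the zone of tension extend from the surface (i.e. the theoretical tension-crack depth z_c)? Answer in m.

4.66 m

K_a = tan²(45° − 15.2°/2) = 0.5845; √K_a = 0.7646.
The active pressure is zero where K_a γ z = 2c√K_a, so z_c = 2c/(γ√K_a) = 2×29.9/(16.8×0.7646) = 4.656 m.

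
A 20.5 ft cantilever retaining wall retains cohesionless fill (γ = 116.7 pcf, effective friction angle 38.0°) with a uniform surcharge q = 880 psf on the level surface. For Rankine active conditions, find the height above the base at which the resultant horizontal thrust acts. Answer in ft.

8.28 ft

K_a = 0.2379.
Triangular part P₁ = ½K_aγH² = 5833 at H/3 = 6.833 ft; rectangular part P₂ = K_a q H = 4291 at H/2 = 10.25 ft.
ȳ = (P₁·6.833 + P₂·10.25)/(P₁+P₂) = 8.282 ft.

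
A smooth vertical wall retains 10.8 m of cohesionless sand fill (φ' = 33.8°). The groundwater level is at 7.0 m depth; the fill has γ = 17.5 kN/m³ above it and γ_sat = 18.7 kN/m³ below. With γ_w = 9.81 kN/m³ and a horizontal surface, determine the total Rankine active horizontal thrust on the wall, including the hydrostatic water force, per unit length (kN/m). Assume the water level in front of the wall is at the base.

K_a = tan²(45° − φ/2) = 0.2851.
γ' = 18.7 − 9.81 = 8.890 kN/m³. Depth below WT = 3.8 m.
σ'_h at WT = K_a γ d_w = 34.93 kPa; at base = 34.93 + K_a γ' × 3.8 = 44.56 kPa.
P₁ (0–7.0 m) = ½×34.93×7.0 = 122.2. P₂ (7.0–10.8 m) = ½(34.93+44.56)×3.8 = 151.0.
P_w = ½ γ_w h₂² = 0.5×9.81×3.8² = 70.83. Total = 122.2+151.0+70.83 = 344.1 kN/m.

344 kN/m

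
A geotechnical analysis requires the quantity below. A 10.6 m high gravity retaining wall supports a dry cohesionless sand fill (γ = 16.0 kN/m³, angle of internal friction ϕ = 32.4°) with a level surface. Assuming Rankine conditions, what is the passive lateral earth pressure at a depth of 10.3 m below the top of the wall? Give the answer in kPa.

K_p = (1 + sin φ)/(1 − sin φ) = 3.309.
σ_h = K_p γ z = 3.309 × 16.0 × 10.3 = 545.3 kPa.

545 kPa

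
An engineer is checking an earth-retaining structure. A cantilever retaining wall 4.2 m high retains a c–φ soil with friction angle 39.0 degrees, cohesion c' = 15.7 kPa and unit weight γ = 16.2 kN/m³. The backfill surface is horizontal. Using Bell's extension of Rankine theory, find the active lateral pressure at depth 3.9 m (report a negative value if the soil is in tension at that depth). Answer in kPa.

K_a = (1 − sin φ)/(1 + sin φ) = 0.2275.
σ_a = K_a γ z − 2c√K_a = 0.2275×16.2×3.9 − 2×15.7×0.4770 = -0.6032 kPa.

-0.603 kPa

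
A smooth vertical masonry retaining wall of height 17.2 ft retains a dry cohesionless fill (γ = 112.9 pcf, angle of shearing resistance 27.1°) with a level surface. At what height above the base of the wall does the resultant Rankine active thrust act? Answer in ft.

K_a = 0.3741.
The pressure distribution is triangular, so the resultant acts at H/3 above the base = 17.2/3 = 5.733 ft.

5.73 ft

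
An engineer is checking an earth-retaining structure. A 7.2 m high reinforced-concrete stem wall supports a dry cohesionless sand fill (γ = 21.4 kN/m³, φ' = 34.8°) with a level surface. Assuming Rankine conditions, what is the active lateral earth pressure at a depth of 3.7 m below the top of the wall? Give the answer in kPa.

K_a = (1 − sin φ)/(1 + sin φ) = 0.2733.
σ_h = K_a γ z = 0.2733 × 21.4 × 3.7 = 21.64 kPa.

21.6 kPa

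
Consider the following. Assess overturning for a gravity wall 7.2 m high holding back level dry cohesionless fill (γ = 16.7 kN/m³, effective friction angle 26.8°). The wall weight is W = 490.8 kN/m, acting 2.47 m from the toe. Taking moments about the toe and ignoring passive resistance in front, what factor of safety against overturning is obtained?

3.08

K_a = tan²(45° − 26.8°/2) = 0.3785.
P_a = ½K_aγH² = 0.5×0.3785×16.7×7.2² = 163.8 kN/m, acting at H/3 = 2.400 m above the base.
Overturning moment M_o = P_a × H/3 = 163.8 × 2.400 = 393.2.
Resisting moment M_r = W × 2.47 = 490.8 × 2.47 = 1212.
FS_overturning = M_r/M_o = 1212/393.2 = 3.083.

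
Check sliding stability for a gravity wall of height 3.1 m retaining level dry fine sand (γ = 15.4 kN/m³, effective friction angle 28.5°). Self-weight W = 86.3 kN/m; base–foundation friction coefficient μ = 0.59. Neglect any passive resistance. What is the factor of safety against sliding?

K_a = tan²(45° − 28.5°/2) = 0.3540.
P_a = ½K_aγH² = 0.5×0.3540×15.4×3.1² = 26.19 kN/m, acting at H/3 = 1.033 m above the base.
FS_sliding = μW / P_a = 0.59×86.3 / 26.19 = 1.944.

1.94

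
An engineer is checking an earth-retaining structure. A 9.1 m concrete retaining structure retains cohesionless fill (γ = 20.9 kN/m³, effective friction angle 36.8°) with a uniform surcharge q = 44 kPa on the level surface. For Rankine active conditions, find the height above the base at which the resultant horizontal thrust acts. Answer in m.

3.51 m

K_a = 0.2508.
Triangular part P₁ = ½K_aγH² = 217.0 at H/3 = 3.033 m; rectangular part P₂ = K_a q H = 100.4 at H/2 = 4.550 m.
ȳ = (P₁·3.033 + P₂·4.550)/(P₁+P₂) = 3.513 m.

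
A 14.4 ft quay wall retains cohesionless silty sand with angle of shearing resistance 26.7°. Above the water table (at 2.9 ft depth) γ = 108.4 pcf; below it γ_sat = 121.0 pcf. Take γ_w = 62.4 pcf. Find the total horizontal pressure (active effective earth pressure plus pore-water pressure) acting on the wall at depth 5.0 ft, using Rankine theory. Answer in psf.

K_a = (1 − sin φ)/(1 + sin φ) = 0.3800.
γ' = 121.0 − 62.4 = 58.60 pcf.
Effective vertical stress at 5.0 ft: σ'_v = 108.4×2.9 + 58.60×2.10 = 437.4 psf.
σ'_h = K_a σ'_v = 0.3800 × 437.4 = 166.2 psf; u = γ_w × 2.10 = 131.0 psf.
Total σ_h = 166.2 + 131.0 = 297.2 psf.

297 psf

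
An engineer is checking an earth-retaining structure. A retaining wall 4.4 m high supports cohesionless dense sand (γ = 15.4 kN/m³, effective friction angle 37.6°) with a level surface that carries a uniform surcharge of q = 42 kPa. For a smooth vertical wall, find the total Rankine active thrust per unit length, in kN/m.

80.8 kN/m

K_a = tan²(45° − φ/2) = 0.2421.
Soil triangle: ½ K_a γ H² = 0.5×0.2421×15.4×4.4² = 36.09 kN/m.
Surcharge rectangle: K_a q H = 0.2421×42×4.4 = 44.74 kN/m.
Total = 36.09 + 44.74 = 80.84 kN/m.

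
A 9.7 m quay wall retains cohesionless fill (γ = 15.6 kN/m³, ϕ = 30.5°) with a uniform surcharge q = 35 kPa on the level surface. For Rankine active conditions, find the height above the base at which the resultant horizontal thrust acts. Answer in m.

3.74 m

K_a = 0.3267.
Triangular part P₁ = ½K_aγH² = 239.7 at H/3 = 3.233 m; rectangular part P₂ = K_a q H = 110.9 at H/2 = 4.850 m.
ȳ = (P₁·3.233 + P₂·4.850)/(P₁+P₂) = 3.745 m.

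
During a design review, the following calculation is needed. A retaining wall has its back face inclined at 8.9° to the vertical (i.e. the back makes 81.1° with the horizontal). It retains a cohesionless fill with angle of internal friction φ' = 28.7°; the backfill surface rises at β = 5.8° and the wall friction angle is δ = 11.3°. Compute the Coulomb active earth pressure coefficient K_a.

K_a = sin²(α+φ) / [sin²α · sin(α−δ) · (1 + √{sin(φ+δ)sin(φ−β) / (sin(α−δ)sin(α+β))})²].
With α = 81.1°, φ = 28.7°, δ = 11.3°, β = 5.8°: K_a = 0.4201.

0.420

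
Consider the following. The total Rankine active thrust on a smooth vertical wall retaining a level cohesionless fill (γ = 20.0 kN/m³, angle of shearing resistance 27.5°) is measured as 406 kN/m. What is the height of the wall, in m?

10.5 m

K_a = 0.3682. P_a = ½ K_a γ H² ⇒ H = √(2P_a/(K_a γ)).
H = √(2×406/(0.3682×20.0)) = 10.50 m.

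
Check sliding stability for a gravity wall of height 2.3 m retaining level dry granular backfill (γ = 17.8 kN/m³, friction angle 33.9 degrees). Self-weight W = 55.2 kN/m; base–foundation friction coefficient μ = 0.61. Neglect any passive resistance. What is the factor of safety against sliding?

2.52

K_a = tan²(45° − 33.9°/2) = 0.2839.
P_a = ½K_aγH² = 0.5×0.2839×17.8×2.3² = 13.37 kN/m, acting at H/3 = 0.7667 m above the base.
FS_sliding = μW / P_a = 0.61×55.2 / 13.37 = 2.519.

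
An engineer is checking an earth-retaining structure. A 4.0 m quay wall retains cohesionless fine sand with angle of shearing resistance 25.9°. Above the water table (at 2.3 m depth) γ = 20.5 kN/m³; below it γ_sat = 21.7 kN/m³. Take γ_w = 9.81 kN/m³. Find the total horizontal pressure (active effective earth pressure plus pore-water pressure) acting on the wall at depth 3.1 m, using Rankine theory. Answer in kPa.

30.1 kPa

K_a = (1 − sin φ)/(1 + sin φ) = 0.3920.
γ' = 21.7 − 9.81 = 11.89 kN/m³.
Effective vertical stress at 3.1 m: σ'_v = 20.5×2.3 + 11.89×0.800 = 56.66 kPa.
σ'_h = K_a σ'_v = 0.3920 × 56.66 = 22.21 kPa; u = γ_w × 0.800 = 7.848 kPa.
Total σ_h = 22.21 + 7.848 = 30.06 kPa.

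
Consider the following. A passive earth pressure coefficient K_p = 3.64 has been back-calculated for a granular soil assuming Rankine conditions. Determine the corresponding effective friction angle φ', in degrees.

34.7°

K_p = (1+sin φ)/(1−sin φ) ⇒ sin φ = (K_p − 1)/(K_p + 1) = 0.5690.
φ = arcsin(0.5690) = 34.68°.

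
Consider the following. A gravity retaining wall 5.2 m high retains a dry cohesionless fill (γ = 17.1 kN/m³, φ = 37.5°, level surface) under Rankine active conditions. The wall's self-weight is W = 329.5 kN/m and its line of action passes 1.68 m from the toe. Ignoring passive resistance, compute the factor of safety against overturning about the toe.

K_a = tan²(45° − 37.5°/2) = 0.2432.
P_a = ½K_aγH² = 0.5×0.2432×17.1×5.2² = 56.22 kN/m, acting at H/3 = 1.733 m above the base.
Overturning moment M_o = P_a × H/3 = 56.22 × 1.733 = 97.46.
Resisting moment M_r = W × 1.68 = 329.5 × 1.68 = 553.6.
FS_overturning = M_r/M_o = 553.6/97.46 = 5.680.

5.68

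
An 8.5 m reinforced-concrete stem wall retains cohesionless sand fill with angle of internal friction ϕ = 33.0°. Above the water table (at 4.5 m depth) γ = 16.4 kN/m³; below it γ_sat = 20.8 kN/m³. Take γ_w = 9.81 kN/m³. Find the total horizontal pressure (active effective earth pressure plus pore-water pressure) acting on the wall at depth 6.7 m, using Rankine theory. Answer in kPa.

K_a = (1 − sin φ)/(1 + sin φ) = 0.2948.
γ' = 20.8 − 9.81 = 10.99 kN/m³.
Effective vertical stress at 6.7 m: σ'_v = 16.4×4.5 + 10.99×2.20 = 97.98 kPa.
σ'_h = K_a σ'_v = 0.2948 × 97.98 = 28.88 kPa; u = γ_w × 2.20 = 21.58 kPa.
Total σ_h = 28.88 + 21.58 = 50.47 kPa.

50.5 kPa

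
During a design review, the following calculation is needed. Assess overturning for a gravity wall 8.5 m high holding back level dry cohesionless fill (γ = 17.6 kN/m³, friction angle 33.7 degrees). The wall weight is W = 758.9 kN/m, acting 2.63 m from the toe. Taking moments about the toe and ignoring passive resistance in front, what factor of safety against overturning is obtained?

3.87

K_a = tan²(45° − 33.7°/2) = 0.2863.
P_a = ½K_aγH² = 0.5×0.2863×17.6×8.5² = 182.0 kN/m, acting at H/3 = 2.833 m above the base.
Overturning moment M_o = P_a × H/3 = 182.0 × 2.833 = 515.8.
Resisting moment M_r = W × 2.63 = 758.9 × 2.63 = 1996.
FS_overturning = M_r/M_o = 1996/515.8 = 3.870.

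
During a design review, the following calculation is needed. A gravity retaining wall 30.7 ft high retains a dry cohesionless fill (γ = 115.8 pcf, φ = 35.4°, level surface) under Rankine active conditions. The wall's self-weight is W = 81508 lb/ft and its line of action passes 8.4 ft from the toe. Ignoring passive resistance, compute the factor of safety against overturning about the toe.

4.60

K_a = tan²(45° − 35.4°/2) = 0.2664.
P_a = ½K_aγH² = 0.5×0.2664×115.8×30.7² = 14540 lb/ft, acting at H/3 = 10.23 ft above the base.
Overturning moment M_o = P_a × H/3 = 14540 × 10.23 = 148800.
Resisting moment M_r = W × 8.4 = 81508 × 8.4 = 684700.
FS_overturning = M_r/M_o = 684700/148800 = 4.602.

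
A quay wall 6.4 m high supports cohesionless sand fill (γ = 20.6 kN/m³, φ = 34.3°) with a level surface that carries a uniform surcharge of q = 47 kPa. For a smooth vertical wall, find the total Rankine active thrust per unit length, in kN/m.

K_a = tan²(45° − φ/2) = 0.2792.
Soil triangle: ½ K_a γ H² = 0.5×0.2792×20.6×6.4² = 117.8 kN/m.
Surcharge rectangle: K_a q H = 0.2792×47×6.4 = 83.97 kN/m.
Total = 117.8 + 83.97 = 201.7 kN/m.

202 kN/m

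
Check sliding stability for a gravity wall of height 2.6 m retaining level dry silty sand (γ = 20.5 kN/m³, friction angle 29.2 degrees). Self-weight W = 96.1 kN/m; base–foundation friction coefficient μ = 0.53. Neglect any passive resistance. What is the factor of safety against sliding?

2.14

K_a = tan²(45° − 29.2°/2) = 0.3442.
P_a = ½K_aγH² = 0.5×0.3442×20.5×2.6² = 23.85 kN/m, acting at H/3 = 0.8667 m above the base.
FS_sliding = μW / P_a = 0.53×96.1 / 23.85 = 2.136.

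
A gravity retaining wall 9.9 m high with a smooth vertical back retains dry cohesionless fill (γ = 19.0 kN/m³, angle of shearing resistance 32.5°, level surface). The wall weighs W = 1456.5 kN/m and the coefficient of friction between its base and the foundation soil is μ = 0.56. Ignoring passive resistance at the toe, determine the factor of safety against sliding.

K_a = tan²(45° − 32.5°/2) = 0.3010.
P_a = ½K_aγH² = 0.5×0.3010×19.0×9.9² = 280.2 kN/m, acting at H/3 = 3.300 m above the base.
FS_sliding = μW / P_a = 0.56×1456.5 / 280.2 = 2.910.

2.91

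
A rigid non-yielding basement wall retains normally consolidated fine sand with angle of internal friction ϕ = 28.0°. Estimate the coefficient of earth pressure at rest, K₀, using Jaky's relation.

0.531

K₀ = 1 − sin φ' = 1 − sin 28.0° = 0.5305.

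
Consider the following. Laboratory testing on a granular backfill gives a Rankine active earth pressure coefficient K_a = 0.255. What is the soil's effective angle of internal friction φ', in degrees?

36.4°

K_a = tan²(45° − φ/2) ⇒ 45° − φ/2 = arctan(√0.255) = 26.79°.
φ = 2(45° − 26.79°) = 36.41°.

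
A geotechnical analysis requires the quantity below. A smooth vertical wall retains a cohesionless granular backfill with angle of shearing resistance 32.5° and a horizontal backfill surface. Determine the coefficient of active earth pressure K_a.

K_a = (1 − sin φ)/(1 + sin φ) = (1 − sin 32.5°)/(1 + sin 32.5°) = 0.3010.

0.301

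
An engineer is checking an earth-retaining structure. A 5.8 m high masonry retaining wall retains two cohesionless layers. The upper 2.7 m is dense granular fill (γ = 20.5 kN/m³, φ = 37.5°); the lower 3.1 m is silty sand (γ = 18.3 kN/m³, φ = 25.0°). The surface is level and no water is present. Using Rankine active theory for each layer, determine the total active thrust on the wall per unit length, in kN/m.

K_a1 = tan²(45°−37.5°/2) = 0.2432; K_a2 = tan²(45°−25.0°/2) = 0.4059.
Layer 1: σ at base = K_a1 γ₁ h₁ = 13.46 kPa; P₁ = ½×13.46×2.7 = 18.17.
Layer 2: σ_v at top = γ₁h₁ = 55.35; σ_h top = K_a2×55.35 = 22.46; σ_h base = K_a2×(55.35+18.3×3.1) = 45.49.
P₂ = ½(22.46+45.49)×3.1 = 105.3. Total P_a = 18.17+105.3 = 123.5 kN/m.

123 kN/m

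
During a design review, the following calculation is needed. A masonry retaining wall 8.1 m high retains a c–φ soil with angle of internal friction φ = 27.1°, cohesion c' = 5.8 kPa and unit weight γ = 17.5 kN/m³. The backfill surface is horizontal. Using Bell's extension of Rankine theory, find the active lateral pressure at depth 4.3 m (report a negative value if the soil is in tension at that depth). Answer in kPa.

K_a = (1 − sin φ)/(1 + sin φ) = 0.3741.
σ_a = K_a γ z − 2c√K_a = 0.3741×17.5×4.3 − 2×5.8×0.6116 = 21.05 kPa.

21.1 kPa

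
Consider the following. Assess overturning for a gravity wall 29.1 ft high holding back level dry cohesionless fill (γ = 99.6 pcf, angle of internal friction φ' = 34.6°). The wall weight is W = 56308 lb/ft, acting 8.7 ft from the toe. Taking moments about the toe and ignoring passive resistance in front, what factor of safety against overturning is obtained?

K_a = tan²(45° − 34.6°/2) = 0.2756.
P_a = ½K_aγH² = 0.5×0.2756×99.6×29.1² = 11620 lb/ft, acting at H/3 = 9.700 ft above the base.
Overturning moment M_o = P_a × H/3 = 11620 × 9.700 = 112800.
Resisting moment M_r = W × 8.7 = 56308 × 8.7 = 489900.
FS_overturning = M_r/M_o = 489900/112800 = 4.345.

4.34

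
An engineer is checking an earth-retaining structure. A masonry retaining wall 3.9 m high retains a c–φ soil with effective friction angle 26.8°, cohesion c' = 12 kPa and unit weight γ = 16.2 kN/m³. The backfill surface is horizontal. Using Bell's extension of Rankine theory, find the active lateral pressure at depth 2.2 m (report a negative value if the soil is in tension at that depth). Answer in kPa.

-1.28 kPa

K_a = (1 − sin φ)/(1 + sin φ) = 0.3785.
σ_a = K_a γ z − 2c√K_a = 0.3785×16.2×2.2 − 2×12×0.6152 = -1.276 kPa.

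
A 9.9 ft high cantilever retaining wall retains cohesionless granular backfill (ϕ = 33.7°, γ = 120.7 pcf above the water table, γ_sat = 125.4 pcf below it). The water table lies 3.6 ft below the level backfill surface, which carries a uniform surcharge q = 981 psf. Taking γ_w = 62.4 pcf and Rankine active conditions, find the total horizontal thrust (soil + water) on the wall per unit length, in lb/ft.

5380 lb/ft

K_a = tan²(45° − φ/2) = 0.2863.
γ' = 125.4 − 62.4 = 63.00 pcf. h₂ = H − d_w = 6.3 ft.
σ'_h: at surface K_a·q = 280.9; at WT K_a(q+γd_w) = 405.3; at base K_a(q+γd_w+γ'h₂) = 518.9 psf.
P₁ = ½(280.9+405.3)×3.6 = 1235; P₂ = ½(405.3+518.9)×6.3 = 2911; P_w = ½γ_w h₂² = 1238.
Total = 1235+2911+1238 = 5384 lb/ft.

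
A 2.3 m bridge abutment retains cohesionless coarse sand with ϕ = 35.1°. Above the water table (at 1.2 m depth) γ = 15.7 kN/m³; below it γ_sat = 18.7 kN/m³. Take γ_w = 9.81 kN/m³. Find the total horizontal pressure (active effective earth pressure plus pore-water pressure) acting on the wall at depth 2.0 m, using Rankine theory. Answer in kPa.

K_a = (1 − sin φ)/(1 + sin φ) = 0.2698.
γ' = 18.7 − 9.81 = 8.890 kN/m³.
Effective vertical stress at 2.0 m: σ'_v = 15.7×1.2 + 8.890×0.800 = 25.95 kPa.
σ'_h = K_a σ'_v = 0.2698 × 25.95 = 7.003 kPa; u = γ_w × 0.800 = 7.848 kPa.
Total σ_h = 7.003 + 7.848 = 14.85 kPa.

14.9 kPa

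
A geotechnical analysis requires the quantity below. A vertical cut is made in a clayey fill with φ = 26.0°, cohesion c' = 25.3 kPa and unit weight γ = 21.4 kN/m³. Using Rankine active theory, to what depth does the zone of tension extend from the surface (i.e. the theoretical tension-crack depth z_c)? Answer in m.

3.78 m

K_a = tan²(45° − 26.0°/2) = 0.3905; √K_a = 0.6249.
The active pressure is zero where K_a γ z = 2c√K_a, so z_c = 2c/(γ√K_a) = 2×25.3/(21.4×0.6249) = 3.784 m.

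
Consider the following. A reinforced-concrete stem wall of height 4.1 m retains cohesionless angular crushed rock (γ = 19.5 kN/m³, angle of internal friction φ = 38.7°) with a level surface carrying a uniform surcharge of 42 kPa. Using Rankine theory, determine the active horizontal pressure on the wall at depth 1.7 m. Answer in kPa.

17.3 kPa

K_a = (1 − sin φ)/(1 + sin φ) = 0.2306.
σ_v = γz + q = 19.5 × 1.7 + 42 = 75.15 kPa.
σ_h = K_a σ_v = 0.2306 × 75.15 = 17.33 kPa.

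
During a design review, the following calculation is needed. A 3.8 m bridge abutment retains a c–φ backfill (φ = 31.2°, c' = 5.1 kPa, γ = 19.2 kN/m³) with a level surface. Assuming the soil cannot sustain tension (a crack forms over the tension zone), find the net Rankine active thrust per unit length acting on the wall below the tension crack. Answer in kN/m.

K_a = 0.3175; √K_a = 0.5635.
Tension-crack depth z_c = 2c/(γ√K_a) = 2×5.1/(19.2×0.5635) = 0.9428 m.
σ_a at base = K_a γ H − 2c√K_a = 0.3175×19.2×3.8 − 2×5.1×0.5635 = 17.42 kPa.
P_a = ½ × 17.42 × (H − z_c) = 0.5×17.42×2.857 = 24.88 kN/m.

24.9 kN/m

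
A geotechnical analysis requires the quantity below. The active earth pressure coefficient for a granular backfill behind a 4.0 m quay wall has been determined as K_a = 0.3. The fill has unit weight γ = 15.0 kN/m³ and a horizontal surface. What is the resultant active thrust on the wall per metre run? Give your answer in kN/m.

36.0 kN/m

P = ½ K_a γ H² = 0.5 × 0.3 × 15.0 × 4.0² = 36.00 kN/m.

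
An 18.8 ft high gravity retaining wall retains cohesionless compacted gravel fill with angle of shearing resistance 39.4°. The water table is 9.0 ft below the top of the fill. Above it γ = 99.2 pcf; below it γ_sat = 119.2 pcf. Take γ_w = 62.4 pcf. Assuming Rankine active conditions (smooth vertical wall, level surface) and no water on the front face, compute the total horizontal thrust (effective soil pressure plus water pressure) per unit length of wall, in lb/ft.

6460 lb/ft

K_a = tan²(45° − φ/2) = 0.2234.
γ' = 119.2 − 62.4 = 56.80 pcf. Depth below WT = 9.8 ft.
σ'_h at WT = K_a γ d_w = 199.5 psf; at base = 199.5 + K_a γ' × 9.8 = 323.9 psf.
P₁ (0–9.0 ft) = ½×199.5×9.0 = 897.7. P₂ (9.0–18.8 ft) = ½(199.5+323.9)×9.8 = 2564.
P_w = ½ γ_w h₂² = 0.5×62.4×9.8² = 2996. Total = 897.7+2564+2996 = 6459 lb/ft.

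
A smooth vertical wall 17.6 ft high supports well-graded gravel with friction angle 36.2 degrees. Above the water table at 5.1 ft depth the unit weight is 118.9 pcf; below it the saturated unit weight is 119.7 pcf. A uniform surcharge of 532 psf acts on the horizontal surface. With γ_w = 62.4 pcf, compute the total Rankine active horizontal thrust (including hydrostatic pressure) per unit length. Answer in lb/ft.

10800 lb/ft

K_a = tan²(45° − φ/2) = 0.2574.
γ' = 119.7 − 62.4 = 57.30 pcf. h₂ = H − d_w = 12.5 ft.
σ'_h: at surface K_a·q = 136.9; at WT K_a(q+γd_w) = 293.0; at base K_a(q+γd_w+γ'h₂) = 477.4 psf.
P₁ = ½(136.9+293.0)×5.1 = 1096; P₂ = ½(293.0+477.4)×12.5 = 4815; P_w = ½γ_w h₂² = 4875.
Total = 1096+4815+4875 = 10790 lb/ft.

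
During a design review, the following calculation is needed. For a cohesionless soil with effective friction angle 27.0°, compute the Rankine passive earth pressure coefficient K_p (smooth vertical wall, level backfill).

K_p = (1 + sin φ)/(1 − sin φ) = tan²(45° + 27.0°/2) = 2.663.

2.66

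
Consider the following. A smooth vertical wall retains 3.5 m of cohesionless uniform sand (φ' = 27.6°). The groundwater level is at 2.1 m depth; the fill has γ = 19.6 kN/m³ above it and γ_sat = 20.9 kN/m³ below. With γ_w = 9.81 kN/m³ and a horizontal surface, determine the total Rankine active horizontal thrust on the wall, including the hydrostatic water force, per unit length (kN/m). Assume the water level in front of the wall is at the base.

50.6 kN/m

K_a = tan²(45° − φ/2) = 0.3668.
γ' = 20.9 − 9.81 = 11.09 kN/m³. Depth below WT = 1.4 m.
σ'_h at WT = K_a γ d_w = 15.10 kPa; at base = 15.10 + K_a γ' × 1.4 = 20.79 kPa.
P₁ (0–2.1 m) = ½×15.10×2.1 = 15.85. P₂ (2.1–3.5 m) = ½(15.10+20.79)×1.4 = 25.12.
P_w = ½ γ_w h₂² = 0.5×9.81×1.4² = 9.614. Total = 15.85+25.12+9.614 = 50.59 kN/m.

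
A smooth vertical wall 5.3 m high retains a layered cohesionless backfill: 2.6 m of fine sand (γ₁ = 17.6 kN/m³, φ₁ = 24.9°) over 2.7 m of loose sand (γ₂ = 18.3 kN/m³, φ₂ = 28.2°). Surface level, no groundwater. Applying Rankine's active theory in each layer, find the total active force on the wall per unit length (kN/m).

92.4 kN/m

K_a1 = tan²(45°−24.9°/2) = 0.4074; K_a2 = tan²(45°−28.2°/2) = 0.3582.
Layer 1: σ at base = K_a1 γ₁ h₁ = 18.64 kPa; P₁ = ½×18.64×2.6 = 24.24.
Layer 2: σ_v at top = γ₁h₁ = 45.76; σ_h top = K_a2×45.76 = 16.39; σ_h base = K_a2×(45.76+18.3×2.7) = 34.09.
P₂ = ½(16.39+34.09)×2.7 = 68.15. Total P_a = 24.24+68.15 = 92.38 kN/m.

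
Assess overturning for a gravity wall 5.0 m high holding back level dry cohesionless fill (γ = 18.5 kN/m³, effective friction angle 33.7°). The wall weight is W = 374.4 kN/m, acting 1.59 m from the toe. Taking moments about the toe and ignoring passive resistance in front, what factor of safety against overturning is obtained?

K_a = tan²(45° − 33.7°/2) = 0.2863.
P_a = ½K_aγH² = 0.5×0.2863×18.5×5.0² = 66.21 kN/m, acting at H/3 = 1.667 m above the base.
Overturning moment M_o = P_a × H/3 = 66.21 × 1.667 = 110.3.
Resisting moment M_r = W × 1.59 = 374.4 × 1.59 = 595.3.
FS_overturning = M_r/M_o = 595.3/110.3 = 5.395.

5.39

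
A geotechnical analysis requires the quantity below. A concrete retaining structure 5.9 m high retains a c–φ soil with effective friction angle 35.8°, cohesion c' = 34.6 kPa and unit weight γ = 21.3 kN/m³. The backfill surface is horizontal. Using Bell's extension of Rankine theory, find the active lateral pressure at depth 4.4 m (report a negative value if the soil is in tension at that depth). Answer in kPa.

K_a = (1 − sin φ)/(1 + sin φ) = 0.2619.
σ_a = K_a γ z − 2c√K_a = 0.2619×21.3×4.4 − 2×34.6×0.5117 = -10.87 kPa.

-10.9 kPa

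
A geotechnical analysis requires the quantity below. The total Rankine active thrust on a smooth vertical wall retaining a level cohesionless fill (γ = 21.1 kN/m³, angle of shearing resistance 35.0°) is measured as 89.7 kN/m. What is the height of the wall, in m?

5.60 m

K_a = 0.2710. P_a = ½ K_a γ H² ⇒ H = √(2P_a/(K_a γ)).
H = √(2×89.7/(0.2710×21.1)) = 5.601 m.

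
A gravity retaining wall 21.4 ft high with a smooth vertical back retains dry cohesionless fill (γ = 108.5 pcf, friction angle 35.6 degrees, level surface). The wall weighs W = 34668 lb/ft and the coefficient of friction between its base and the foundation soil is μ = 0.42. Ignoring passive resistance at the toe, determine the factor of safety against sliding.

K_a = tan²(45° − 35.6°/2) = 0.2641.
P_a = ½K_aγH² = 0.5×0.2641×108.5×21.4² = 6562 lb/ft, acting at H/3 = 7.133 ft above the base.
FS_sliding = μW / P_a = 0.42×34668 / 6562 = 2.219.

2.22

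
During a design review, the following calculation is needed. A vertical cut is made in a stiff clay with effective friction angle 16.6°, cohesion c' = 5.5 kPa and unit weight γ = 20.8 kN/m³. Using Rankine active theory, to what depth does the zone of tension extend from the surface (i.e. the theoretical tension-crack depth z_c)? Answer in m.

0.710 m

K_a = tan²(45° − 16.6°/2) = 0.5556; √K_a = 0.7454.
The active pressure is zero where K_a γ z = 2c√K_a, so z_c = 2c/(γ√K_a) = 2×5.5/(20.8×0.7454) = 0.7095 m.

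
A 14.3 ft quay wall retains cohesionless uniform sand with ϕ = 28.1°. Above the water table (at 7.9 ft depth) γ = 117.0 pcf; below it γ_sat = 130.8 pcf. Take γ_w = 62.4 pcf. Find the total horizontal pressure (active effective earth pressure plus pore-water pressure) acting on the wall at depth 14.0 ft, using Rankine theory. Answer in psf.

863 psf

K_a = (1 − sin φ)/(1 + sin φ) = 0.3596.
γ' = 130.8 − 62.4 = 68.40 pcf.
Effective vertical stress at 14.0 ft: σ'_v = 117.0×7.9 + 68.40×6.10 = 1342 psf.
σ'_h = K_a σ'_v = 0.3596 × 1342 = 482.4 psf; u = γ_w × 6.10 = 380.6 psf.
Total σ_h = 482.4 + 380.6 = 863.1 psf.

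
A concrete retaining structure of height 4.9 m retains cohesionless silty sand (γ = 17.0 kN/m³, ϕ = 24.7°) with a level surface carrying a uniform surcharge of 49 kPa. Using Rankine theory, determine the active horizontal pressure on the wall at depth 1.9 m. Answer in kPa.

K_a = (1 − sin φ)/(1 + sin φ) = 0.4106.
σ_v = γz + q = 17.0 × 1.9 + 49 = 81.30 kPa.
σ_h = K_a σ_v = 0.4106 × 81.30 = 33.38 kPa.

33.4 kPa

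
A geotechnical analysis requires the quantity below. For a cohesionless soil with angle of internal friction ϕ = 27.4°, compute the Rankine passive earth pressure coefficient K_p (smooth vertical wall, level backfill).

K_p = (1 + sin φ)/(1 − sin φ) = tan²(45° + 27.4°/2) = 2.705.

2.71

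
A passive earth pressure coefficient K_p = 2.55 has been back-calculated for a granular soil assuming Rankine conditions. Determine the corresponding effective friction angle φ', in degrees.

25.9°

K_p = (1+sin φ)/(1−sin φ) ⇒ sin φ = (K_p − 1)/(K_p + 1) = 0.4366.
φ = arcsin(0.4366) = 25.89°.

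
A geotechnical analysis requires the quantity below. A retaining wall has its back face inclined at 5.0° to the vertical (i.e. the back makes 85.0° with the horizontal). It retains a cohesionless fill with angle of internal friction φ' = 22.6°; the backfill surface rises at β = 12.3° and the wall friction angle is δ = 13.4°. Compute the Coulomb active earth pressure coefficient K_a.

K_a = sin²(α+φ) / [sin²α · sin(α−δ) · (1 + √{sin(φ+δ)sin(φ−β) / (sin(α−δ)sin(α+β))})²].
With α = 85.0°, φ = 22.6°, δ = 13.4°, β = 12.3°: K_a = 0.5421.

0.542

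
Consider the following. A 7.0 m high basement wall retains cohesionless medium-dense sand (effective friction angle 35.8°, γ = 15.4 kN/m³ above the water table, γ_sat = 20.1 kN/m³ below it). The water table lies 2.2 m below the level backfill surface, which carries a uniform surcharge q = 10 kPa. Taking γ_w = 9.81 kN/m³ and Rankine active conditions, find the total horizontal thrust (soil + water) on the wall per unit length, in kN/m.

K_a = tan²(45° − φ/2) = 0.2619.
γ' = 20.1 − 9.81 = 10.29 kN/m³. h₂ = H − d_w = 4.8 m.
σ'_h: at surface K_a·q = 2.619; at WT K_a(q+γd_w) = 11.49; at base K_a(q+γd_w+γ'h₂) = 24.42 kPa.
P₁ = ½(2.619+11.49)×2.2 = 15.52; P₂ = ½(11.49+24.42)×4.8 = 86.20; P_w = ½γ_w h₂² = 113.0.
Total = 15.52+86.20+113.0 = 214.7 kN/m.

215 kN/m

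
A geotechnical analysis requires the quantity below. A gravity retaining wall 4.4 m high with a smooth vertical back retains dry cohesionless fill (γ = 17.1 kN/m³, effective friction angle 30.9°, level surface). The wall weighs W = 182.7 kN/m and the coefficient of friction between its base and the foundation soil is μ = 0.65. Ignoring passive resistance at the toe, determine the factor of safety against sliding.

K_a = tan²(45° − 30.9°/2) = 0.3214.
P_a = ½K_aγH² = 0.5×0.3214×17.1×4.4² = 53.20 kN/m, acting at H/3 = 1.467 m above the base.
FS_sliding = μW / P_a = 0.65×182.7 / 53.20 = 2.232.

2.23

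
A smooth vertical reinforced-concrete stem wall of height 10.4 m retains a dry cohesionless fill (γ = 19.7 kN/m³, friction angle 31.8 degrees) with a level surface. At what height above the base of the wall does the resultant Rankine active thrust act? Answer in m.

K_a = 0.3098.
The pressure distribution is triangular, so the resultant acts at H/3 above the base = 10.4/3 = 3.467 m.

3.47 m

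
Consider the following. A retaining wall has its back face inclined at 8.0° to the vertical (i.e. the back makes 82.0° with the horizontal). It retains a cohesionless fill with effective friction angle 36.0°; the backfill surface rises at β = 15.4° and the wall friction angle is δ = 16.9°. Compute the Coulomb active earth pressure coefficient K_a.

0.361

K_a = sin²(α+φ) / [sin²α · sin(α−δ) · (1 + √{sin(φ+δ)sin(φ−β) / (sin(α−δ)sin(α+β))})²].
With α = 82.0°, φ = 36.0°, δ = 16.9°, β = 15.4°: K_a = 0.3608.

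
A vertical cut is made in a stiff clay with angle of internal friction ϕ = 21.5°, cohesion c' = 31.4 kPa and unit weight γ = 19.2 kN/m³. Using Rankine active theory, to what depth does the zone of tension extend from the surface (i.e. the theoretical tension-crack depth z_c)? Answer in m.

4.80 m

K_a = tan²(45° − 21.5°/2) = 0.4636; √K_a = 0.6809.
The active pressure is zero where K_a γ z = 2c√K_a, so z_c = 2c/(γ√K_a) = 2×31.4/(19.2×0.6809) = 4.804 m.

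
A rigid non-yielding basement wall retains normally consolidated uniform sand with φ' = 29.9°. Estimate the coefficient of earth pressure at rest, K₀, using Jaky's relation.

0.502

K₀ = 1 − sin φ' = 1 − sin 29.9° = 0.5015.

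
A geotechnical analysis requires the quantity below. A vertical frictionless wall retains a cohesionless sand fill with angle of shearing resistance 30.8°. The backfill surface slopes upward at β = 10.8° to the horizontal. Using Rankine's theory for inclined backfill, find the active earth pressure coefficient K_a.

K_a = cos β · (cos β − √(cos²β − cos²φ)) / (cos β + √(cos²β − cos²φ)).
cos β = 0.9823, cos φ = 0.8590, √(cos²β − cos²φ) = 0.4765.
K_a = 0.9823 × (0.9823 − 0.4765)/(0.9823 + 0.4765) = 0.3406.

0.341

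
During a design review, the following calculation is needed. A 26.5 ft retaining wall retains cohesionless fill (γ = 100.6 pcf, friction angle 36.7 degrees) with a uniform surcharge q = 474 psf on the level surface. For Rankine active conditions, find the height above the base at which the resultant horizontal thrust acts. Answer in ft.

K_a = 0.2519.
Triangular part P₁ = ½K_aγH² = 8896 at H/3 = 8.833 ft; rectangular part P₂ = K_a q H = 3164 at H/2 = 13.25 ft.
ȳ = (P₁·8.833 + P₂·13.25)/(P₁+P₂) = 9.992 ft.

9.99 ft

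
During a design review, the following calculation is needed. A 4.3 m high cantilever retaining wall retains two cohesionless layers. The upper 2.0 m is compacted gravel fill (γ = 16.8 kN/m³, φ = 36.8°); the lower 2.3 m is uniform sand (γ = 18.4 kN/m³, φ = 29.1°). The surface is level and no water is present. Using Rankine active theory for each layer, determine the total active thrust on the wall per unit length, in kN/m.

K_a1 = tan²(45°−36.8°/2) = 0.2508; K_a2 = tan²(45°−29.1°/2) = 0.3456.
Layer 1: σ at base = K_a1 γ₁ h₁ = 8.426 kPa; P₁ = ½×8.426×2.0 = 8.426.
Layer 2: σ_v at top = γ₁h₁ = 33.60; σ_h top = K_a2×33.60 = 11.61; σ_h base = K_a2×(33.60+18.4×2.3) = 26.24.
P₂ = ½(11.61+26.24)×2.3 = 43.53. Total P_a = 8.426+43.53 = 51.95 kN/m.

52.0 kN/m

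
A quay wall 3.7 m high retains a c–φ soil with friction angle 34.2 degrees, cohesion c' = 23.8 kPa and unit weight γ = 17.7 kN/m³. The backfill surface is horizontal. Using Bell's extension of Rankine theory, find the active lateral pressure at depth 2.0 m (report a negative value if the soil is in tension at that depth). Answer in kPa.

-15.3 kPa

K_a = (1 − sin φ)/(1 + sin φ) = 0.2803.
σ_a = K_a γ z − 2c√K_a = 0.2803×17.7×2.0 − 2×23.8×0.5295 = -15.28 kPa.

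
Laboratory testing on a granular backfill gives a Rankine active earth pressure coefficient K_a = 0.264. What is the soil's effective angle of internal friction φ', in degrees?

35.6°

K_a = tan²(45° − φ/2) ⇒ 45° − φ/2 = arctan(√0.264) = 27.19°.
φ = 2(45° − 27.19°) = 35.61°.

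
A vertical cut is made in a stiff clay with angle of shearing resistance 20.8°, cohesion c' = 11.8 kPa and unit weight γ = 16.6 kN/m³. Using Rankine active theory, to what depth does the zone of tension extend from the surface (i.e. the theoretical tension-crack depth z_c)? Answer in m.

2.06 m

K_a = tan²(45° − 20.8°/2) = 0.4759; √K_a = 0.6899.
The active pressure is zero where K_a γ z = 2c√K_a, so z_c = 2c/(γ√K_a) = 2×11.8/(16.6×0.6899) = 2.061 m.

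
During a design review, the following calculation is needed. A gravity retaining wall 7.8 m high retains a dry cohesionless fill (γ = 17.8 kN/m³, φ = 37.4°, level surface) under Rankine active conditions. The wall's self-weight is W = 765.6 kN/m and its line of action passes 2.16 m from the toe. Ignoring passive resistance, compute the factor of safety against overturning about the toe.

4.81

K_a = tan²(45° − 37.4°/2) = 0.2443.
P_a = ½K_aγH² = 0.5×0.2443×17.8×7.8² = 132.3 kN/m, acting at H/3 = 2.600 m above the base.
Overturning moment M_o = P_a × H/3 = 132.3 × 2.600 = 343.9.
Resisting moment M_r = W × 2.16 = 765.6 × 2.16 = 1654.
FS_overturning = M_r/M_o = 1654/343.9 = 4.809.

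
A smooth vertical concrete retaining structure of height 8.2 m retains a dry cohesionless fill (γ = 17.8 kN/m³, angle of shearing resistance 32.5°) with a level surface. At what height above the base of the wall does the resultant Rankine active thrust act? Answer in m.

K_a = 0.3010.
The pressure distribution is triangular, so the resultant acts at H/3 above the base = 8.2/3 = 2.733 m.

2.73 m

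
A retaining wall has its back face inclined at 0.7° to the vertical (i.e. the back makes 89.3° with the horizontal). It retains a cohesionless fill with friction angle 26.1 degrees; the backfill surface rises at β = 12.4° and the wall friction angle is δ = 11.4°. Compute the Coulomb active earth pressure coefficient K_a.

0.433

K_a = sin²(α+φ) / [sin²α · sin(α−δ) · (1 + √{sin(φ+δ)sin(φ−β) / (sin(α−δ)sin(α+β))})²].
With α = 89.3°, φ = 26.1°, δ = 11.4°, β = 12.4°: K_a = 0.4332.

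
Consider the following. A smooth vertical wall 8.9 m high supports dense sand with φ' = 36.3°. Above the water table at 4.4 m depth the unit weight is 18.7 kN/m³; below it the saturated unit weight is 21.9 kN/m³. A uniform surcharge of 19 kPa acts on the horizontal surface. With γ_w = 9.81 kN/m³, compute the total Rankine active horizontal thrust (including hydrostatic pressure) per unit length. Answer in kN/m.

K_a = tan²(45° − φ/2) = 0.2563.
γ' = 21.9 − 9.81 = 12.09 kN/m³. h₂ = H − d_w = 4.5 m.
σ'_h: at surface K_a·q = 4.869; at WT K_a(q+γd_w) = 25.96; at base K_a(q+γd_w+γ'h₂) = 39.90 kPa.
P₁ = ½(4.869+25.96)×4.4 = 67.81; P₂ = ½(25.96+39.90)×4.5 = 148.2; P_w = ½γ_w h₂² = 99.33.
Total = 67.81+148.2+99.33 = 315.3 kN/m.

315 kN/m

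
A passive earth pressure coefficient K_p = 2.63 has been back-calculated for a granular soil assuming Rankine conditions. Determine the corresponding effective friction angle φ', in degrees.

K_p = (1+sin φ)/(1−sin φ) ⇒ sin φ = (K_p − 1)/(K_p + 1) = 0.4490.
φ = arcsin(0.4490) = 26.68°.

26.7°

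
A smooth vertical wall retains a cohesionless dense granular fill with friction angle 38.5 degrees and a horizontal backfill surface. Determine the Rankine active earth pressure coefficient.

K_a = (1 − sin φ)/(1 + sin φ) = (1 − sin 38.5°)/(1 + sin 38.5°) = 0.2327.

0.233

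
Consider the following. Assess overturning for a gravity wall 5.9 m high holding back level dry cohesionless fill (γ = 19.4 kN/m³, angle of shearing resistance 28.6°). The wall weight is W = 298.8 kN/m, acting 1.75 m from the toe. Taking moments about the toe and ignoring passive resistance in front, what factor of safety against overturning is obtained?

2.23

K_a = tan²(45° − 28.6°/2) = 0.3525.
P_a = ½K_aγH² = 0.5×0.3525×19.4×5.9² = 119.0 kN/m, acting at H/3 = 1.967 m above the base.
Overturning moment M_o = P_a × H/3 = 119.0 × 1.967 = 234.1.
Resisting moment M_r = W × 1.75 = 298.8 × 1.75 = 522.9.
FS_overturning = M_r/M_o = 522.9/234.1 = 2.234.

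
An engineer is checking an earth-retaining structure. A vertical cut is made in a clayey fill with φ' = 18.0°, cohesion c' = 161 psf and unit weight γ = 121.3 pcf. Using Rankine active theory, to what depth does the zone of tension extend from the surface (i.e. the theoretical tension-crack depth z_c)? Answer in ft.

3.65 ft

K_a = tan²(45° − 18.0°/2) = 0.5279; √K_a = 0.7265.
The active pressure is zero where K_a γ z = 2c√K_a, so z_c = 2c/(γ√K_a) = 2×161/(121.3×0.7265) = 3.654 ft.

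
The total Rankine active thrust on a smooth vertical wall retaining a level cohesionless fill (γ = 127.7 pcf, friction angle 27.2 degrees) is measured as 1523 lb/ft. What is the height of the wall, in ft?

K_a = 0.3726. P_a = ½ K_a γ H² ⇒ H = √(2P_a/(K_a γ)).
H = √(2×1523/(0.3726×127.7)) = 8.001 ft.

8.00 ft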